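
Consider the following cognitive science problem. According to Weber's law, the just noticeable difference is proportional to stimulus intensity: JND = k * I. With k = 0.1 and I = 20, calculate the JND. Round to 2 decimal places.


JND = k * I
JND = 0.1 * 20
= 2.00


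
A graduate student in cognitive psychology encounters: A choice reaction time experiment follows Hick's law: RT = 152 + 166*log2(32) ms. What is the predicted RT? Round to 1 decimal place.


RT = 152 + 166 * log2(32)
log2(32) = 5.0
RT = 152 + 166 * 5.0
= 152 + 830.0
= 982.0 ms


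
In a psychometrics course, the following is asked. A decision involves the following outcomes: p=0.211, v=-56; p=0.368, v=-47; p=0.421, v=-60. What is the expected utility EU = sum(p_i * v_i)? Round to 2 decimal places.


EU = sum(p_i * v_i)
0.211 * -56 = -11.816
0.368 * -47 = -17.296
0.421 * -60 = -25.26
EU = -11.816 + -17.296 + -25.26
= -54.37


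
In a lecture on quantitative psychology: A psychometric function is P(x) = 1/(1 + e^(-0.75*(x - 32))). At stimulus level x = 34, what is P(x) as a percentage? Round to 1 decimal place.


P(x) = 1/(1 + e^(-0.75*(34 - 32)))
Exponent = -0.75 * 2 = -1.5
e^(-1.5) = 0.22313
P = 1/(1 + 0.22313) = 0.817575
Percentage = 81.8


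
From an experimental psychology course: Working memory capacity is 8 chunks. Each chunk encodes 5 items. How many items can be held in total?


Total items = chunks * items_per_chunk
= 8 * 5
= 40


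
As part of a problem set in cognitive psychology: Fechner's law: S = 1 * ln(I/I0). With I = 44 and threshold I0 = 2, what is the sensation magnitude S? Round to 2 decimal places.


S = 1 * ln(44/2)
I/I0 = 22.0
ln(22.0) = 3.091
S = 1 * 3.091
= 3.09


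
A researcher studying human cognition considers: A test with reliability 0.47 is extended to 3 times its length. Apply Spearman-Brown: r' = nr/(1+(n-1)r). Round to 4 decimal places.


r_new = n*r / (1 + (n-1)*r)
Numerator = 3 * 0.47 = 1.41
Denominator = 1 + 2 * 0.47 = 1.94
r_new = 1.41 / 1.94
= 0.7268


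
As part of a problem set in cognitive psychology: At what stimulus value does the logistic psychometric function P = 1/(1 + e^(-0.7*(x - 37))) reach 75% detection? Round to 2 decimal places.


At P = 0.75: 0.75 = 1/(1 + e^(-k*(x-x0)))
Solving: e^(-k*(x-x0)) = 1/3
x = x0 + ln(3)/k
ln(3) = 1.0986
x = 37 + 1.0986/0.7
= 37 + 1.5694
= 38.57


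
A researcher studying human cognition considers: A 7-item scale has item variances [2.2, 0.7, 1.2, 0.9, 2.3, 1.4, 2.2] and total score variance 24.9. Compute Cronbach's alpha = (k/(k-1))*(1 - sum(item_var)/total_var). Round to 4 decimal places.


alpha = (k/(k-1)) * (1 - sum(s_i^2)/s_total^2)
sum(item variances) = 10.9
k/(k-1) = 7/6 = 1.166667
1 - 10.9/24.9 = 1 - 0.437751 = 0.562249
alpha = 1.166667 * 0.562249
= 0.6560


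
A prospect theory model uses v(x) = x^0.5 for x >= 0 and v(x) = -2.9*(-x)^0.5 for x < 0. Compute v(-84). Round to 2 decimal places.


Since x = -84 < 0, use v(x) = -lambda*(-x)^alpha
(-x) = 84
84^0.5 = 9.1652
v(-84) = -2.9 * 9.1652
= -26.58


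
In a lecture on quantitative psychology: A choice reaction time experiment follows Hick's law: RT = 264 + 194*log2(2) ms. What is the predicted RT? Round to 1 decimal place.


RT = 264 + 194 * log2(2)
log2(2) = 1.0
RT = 264 + 194 * 1.0
= 264 + 194.0
= 458.0 ms


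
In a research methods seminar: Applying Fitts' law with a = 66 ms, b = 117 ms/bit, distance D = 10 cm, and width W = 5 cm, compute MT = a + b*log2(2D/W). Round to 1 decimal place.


MT = 66 + 117 * log2(2*10/5)
2D/W = 4.0
log2(4.0) = 2.0
MT = 66 + 117 * 2.0
= 300.0 ms


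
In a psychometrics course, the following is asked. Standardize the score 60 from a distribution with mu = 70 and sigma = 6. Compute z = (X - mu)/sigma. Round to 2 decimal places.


z = (X - mu) / sigma
= (60 - 70) / 6
= -10 / 6
= -1.67


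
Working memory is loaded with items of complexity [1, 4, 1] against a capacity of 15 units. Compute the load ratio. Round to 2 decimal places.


Total complexity = 1 + 4 + 1 = 6
Load = total / capacity = 6 / 15
= 0.40


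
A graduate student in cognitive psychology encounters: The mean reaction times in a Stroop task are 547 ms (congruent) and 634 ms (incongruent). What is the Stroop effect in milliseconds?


Stroop effect = RT(incongruent) - RT(congruent)
= 634 - 547
= 87 ms


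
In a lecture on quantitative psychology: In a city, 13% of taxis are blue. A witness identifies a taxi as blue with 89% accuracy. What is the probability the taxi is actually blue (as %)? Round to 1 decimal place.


P(blue | says blue) = P(says blue | blue)*P(blue) / [P(says blue | blue)*P(blue) + P(says blue | not blue)*P(not blue)]
Numerator = 0.89 * 0.13 = 0.1157
False identification = 0.11 * 0.87 = 0.0957
P = 0.1157 / (0.1157 + 0.0957)
= 0.1157 / 0.2114
As percentage = 54.7


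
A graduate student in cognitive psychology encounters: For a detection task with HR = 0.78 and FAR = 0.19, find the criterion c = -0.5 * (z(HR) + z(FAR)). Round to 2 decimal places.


c = -0.5 * (z(HR) + z(FAR))
z(0.78) = 0.7722
z(0.19) = -0.8779
c = -0.5 * (0.7722 + -0.8779)
= -0.5 * -0.1057
= 0.05


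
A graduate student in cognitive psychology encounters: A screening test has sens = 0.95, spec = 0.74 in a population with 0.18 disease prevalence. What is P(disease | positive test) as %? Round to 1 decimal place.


PPV = (sens * prev) / (sens * prev + (1-spec) * (1-prev))
Numerator = 0.95 * 0.18 = 0.171
P(positive and no disease) = (1 - spec) * (1 - prev) = (1 - 0.74) * (1 - 0.18) = 0.2132
Denominator = 0.171 + 0.2132 = 0.3842
PPV = 0.171 / 0.3842 = 0.445081
As percentage = 44.5


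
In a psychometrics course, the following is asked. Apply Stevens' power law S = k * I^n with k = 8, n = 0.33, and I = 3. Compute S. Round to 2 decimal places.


S = 8 * 3^0.33
3^0.33 = 1.437
S = 8 * 1.437
= 11.50


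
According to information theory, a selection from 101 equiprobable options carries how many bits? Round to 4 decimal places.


H = log2(n)
H = log2(101)
= 6.6582


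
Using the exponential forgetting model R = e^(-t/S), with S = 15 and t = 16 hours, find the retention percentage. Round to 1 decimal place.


R = e^(-t/S)
-t/S = -16/15 = -1.066667
R = e^(-1.066667) = 0.344154
Percentage = 0.344154 * 100
= 34.4


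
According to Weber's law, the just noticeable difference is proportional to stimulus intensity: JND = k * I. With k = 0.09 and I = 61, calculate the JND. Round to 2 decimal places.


JND = k * I
JND = 0.09 * 61
= 5.49


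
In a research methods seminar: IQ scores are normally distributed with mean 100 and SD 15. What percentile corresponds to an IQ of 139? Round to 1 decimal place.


z = (IQ - mean) / SD
z = (139 - 100) / 15 = 2.6
Percentile = Phi(2.6) * 100
Phi(2.6) = 0.995339
= 99.5


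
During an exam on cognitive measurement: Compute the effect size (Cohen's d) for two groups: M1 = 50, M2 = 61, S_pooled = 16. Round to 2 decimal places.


Cohen's d = (M1 - M2) / S_pooled
= (50 - 61) / 16
= -11 / 16
= -0.69


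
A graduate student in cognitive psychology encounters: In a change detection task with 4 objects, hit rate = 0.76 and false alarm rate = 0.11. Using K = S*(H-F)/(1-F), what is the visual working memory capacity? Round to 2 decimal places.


K = S * (H - F) / (1 - F)
H - F = 0.65
1 - F = 0.89
K = 4 * 0.65 / 0.89
= 2.92


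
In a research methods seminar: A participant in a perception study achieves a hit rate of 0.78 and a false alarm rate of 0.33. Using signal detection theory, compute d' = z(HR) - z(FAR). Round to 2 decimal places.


d' = z(HR) - z(FAR)
z(0.78) = 0.7722
z(0.33) = -0.4399
d' = 0.7722 - -0.4399
= 1.21


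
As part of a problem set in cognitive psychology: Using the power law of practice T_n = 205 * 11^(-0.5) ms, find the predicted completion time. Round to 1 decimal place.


T_n = 205 * 11^(-0.5)
11^(-0.5) = 0.301511
T_n = 205 * 0.301511
= 61.8 ms


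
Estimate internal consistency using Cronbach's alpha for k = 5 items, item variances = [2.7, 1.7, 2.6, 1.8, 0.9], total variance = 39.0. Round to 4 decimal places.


alpha = (k/(k-1)) * (1 - sum(s_i^2)/s_total^2)
sum(item variances) = 9.7
k/(k-1) = 5/4 = 1.25
1 - 9.7/39.0 = 1 - 0.248718 = 0.751282
alpha = 1.25 * 0.751282
= 0.9391


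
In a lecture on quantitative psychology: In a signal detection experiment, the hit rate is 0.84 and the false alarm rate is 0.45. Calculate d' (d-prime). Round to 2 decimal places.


d' = z(HR) - z(FAR)
z(0.84) = 0.9945
z(0.45) = -0.1257
d' = 0.9945 - -0.1257
= 1.12


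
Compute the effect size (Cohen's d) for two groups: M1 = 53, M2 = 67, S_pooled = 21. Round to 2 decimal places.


Cohen's d = (M1 - M2) / S_pooled
= (53 - 67) / 21
= -14 / 21
= -0.67


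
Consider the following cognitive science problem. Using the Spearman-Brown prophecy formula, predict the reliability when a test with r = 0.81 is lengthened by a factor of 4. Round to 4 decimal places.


r_new = n*r / (1 + (n-1)*r)
Numerator = 4 * 0.81 = 3.24
Denominator = 1 + 3 * 0.81 = 3.43
r_new = 3.24 / 3.43
= 0.9446


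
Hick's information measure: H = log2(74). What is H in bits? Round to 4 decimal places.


H = log2(n)
H = log2(74)
= 6.2095


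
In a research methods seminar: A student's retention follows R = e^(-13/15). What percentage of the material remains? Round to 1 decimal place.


R = e^(-t/S)
-t/S = -13/15 = -0.866667
R = e^(-0.866667) = 0.42035
Percentage = 0.42035 * 100
= 42.0


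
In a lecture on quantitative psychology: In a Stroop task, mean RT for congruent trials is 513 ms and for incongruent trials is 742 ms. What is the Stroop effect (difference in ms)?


Stroop effect = RT(incongruent) - RT(congruent)
= 742 - 513
= 229 ms


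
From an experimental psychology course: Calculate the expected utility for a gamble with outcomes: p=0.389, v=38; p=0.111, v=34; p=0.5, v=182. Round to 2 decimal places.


EU = sum(p_i * v_i)
0.389 * 38 = 14.782
0.111 * 34 = 3.774
0.5 * 182 = 91.0
EU = 14.782 + 3.774 + 91.0
= 109.56


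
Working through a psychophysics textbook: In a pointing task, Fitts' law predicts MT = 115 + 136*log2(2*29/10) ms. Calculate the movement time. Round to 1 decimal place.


MT = 115 + 136 * log2(2*29/10)
2D/W = 5.8
log2(5.8) = 2.5361
MT = 115 + 136 * 2.5361
= 459.9 ms


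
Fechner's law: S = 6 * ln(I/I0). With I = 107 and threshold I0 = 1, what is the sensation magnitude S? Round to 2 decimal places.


S = 6 * ln(107/1)
I/I0 = 107.0
ln(107.0) = 4.6728
S = 6 * 4.6728
= 28.04


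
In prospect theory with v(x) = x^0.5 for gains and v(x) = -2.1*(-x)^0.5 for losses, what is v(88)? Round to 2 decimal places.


Since x = 88 >= 0, use v(x) = x^0.5
88^0.5 = 9.3808
v(88) = 9.38


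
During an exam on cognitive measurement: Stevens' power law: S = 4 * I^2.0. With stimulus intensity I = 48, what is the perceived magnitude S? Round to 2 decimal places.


S = 4 * 48^2.0
48^2.0 = 2304.0
S = 4 * 2304.0
= 9216.00


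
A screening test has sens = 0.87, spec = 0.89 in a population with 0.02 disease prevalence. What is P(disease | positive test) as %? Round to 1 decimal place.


PPV = (sens * prev) / (sens * prev + (1-spec) * (1-prev))
Numerator = 0.87 * 0.02 = 0.0174
P(positive and no disease) = (1 - spec) * (1 - prev) = (1 - 0.89) * (1 - 0.02) = 0.1078
Denominator = 0.0174 + 0.1078 = 0.1252
PPV = 0.0174 / 0.1252 = 0.138978
As percentage = 13.9


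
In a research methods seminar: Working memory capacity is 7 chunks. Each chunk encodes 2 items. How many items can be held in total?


Total items = chunks * items_per_chunk
= 7 * 2
= 14


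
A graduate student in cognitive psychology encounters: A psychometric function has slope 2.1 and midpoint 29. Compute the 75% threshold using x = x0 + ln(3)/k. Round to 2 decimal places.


At P = 0.75: 0.75 = 1/(1 + e^(-k*(x-x0)))
Solving: e^(-k*(x-x0)) = 1/3
x = x0 + ln(3)/k
ln(3) = 1.0986
x = 29 + 1.0986/2.1
= 29 + 0.5231
= 29.52


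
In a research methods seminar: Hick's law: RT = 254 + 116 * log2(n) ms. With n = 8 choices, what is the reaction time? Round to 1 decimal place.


RT = 254 + 116 * log2(8)
log2(8) = 3.0
RT = 254 + 116 * 3.0
= 254 + 348.0
= 602.0 ms


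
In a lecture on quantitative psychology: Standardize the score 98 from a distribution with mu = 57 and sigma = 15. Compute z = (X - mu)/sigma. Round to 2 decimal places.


z = (X - mu) / sigma
= (98 - 57) / 15
= 41 / 15
= 2.73


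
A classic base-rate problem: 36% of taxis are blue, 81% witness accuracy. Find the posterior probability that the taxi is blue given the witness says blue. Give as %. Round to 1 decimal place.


P(blue | says blue) = P(says blue | blue)*P(blue) / [P(says blue | blue)*P(blue) + P(says blue | not blue)*P(not blue)]
Numerator = 0.81 * 0.36 = 0.2916
False identification = 0.19 * 0.64 = 0.1216
P = 0.2916 / (0.2916 + 0.1216)
= 0.2916 / 0.4132
As percentage = 70.6


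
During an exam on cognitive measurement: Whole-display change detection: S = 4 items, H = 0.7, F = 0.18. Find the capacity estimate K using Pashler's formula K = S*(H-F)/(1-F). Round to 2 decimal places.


K = S * (H - F) / (1 - F)
H - F = 0.52
1 - F = 0.82
K = 4 * 0.52 / 0.82
= 2.54


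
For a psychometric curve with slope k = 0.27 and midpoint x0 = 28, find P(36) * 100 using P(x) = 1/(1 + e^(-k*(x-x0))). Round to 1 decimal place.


P(x) = 1/(1 + e^(-0.27*(36 - 28)))
Exponent = -0.27 * 8 = -2.16
e^(-2.16) = 0.115325
P = 1/(1 + 0.115325) = 0.8966
Percentage = 89.7


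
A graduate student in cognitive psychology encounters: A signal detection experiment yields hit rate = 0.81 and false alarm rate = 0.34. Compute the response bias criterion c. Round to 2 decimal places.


c = -0.5 * (z(HR) + z(FAR))
z(0.81) = 0.8779
z(0.34) = -0.4125
c = -0.5 * (0.8779 + -0.4125)
= -0.5 * 0.4654
= -0.23


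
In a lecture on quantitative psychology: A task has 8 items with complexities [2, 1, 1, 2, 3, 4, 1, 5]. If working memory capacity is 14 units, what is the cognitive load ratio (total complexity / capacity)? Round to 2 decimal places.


Total complexity = 2 + 1 + 1 + 2 + 3 + 4 + 1 + 5 = 19
Load = total / capacity = 19 / 14
= 1.36


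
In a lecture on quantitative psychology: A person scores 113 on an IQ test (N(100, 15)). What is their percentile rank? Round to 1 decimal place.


z = (IQ - mean) / SD
z = (113 - 100) / 15 = 0.8667
Percentile = Phi(0.8667) * 100
Phi(0.8667) = 0.806947
= 80.7


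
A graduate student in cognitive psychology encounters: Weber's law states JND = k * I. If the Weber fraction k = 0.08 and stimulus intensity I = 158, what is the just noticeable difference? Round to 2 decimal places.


JND = k * I
JND = 0.08 * 158
= 12.64


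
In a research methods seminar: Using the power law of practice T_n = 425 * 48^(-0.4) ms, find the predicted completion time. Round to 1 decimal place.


T_n = 425 * 48^(-0.4)
48^(-0.4) = 0.212571
T_n = 425 * 0.212571
= 90.3 ms


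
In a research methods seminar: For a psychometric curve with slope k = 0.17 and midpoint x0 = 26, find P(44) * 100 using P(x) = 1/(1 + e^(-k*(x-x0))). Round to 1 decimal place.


P(x) = 1/(1 + e^(-0.17*(44 - 26)))
Exponent = -0.17 * 18 = -3.06
e^(-3.06) = 0.046888
P = 1/(1 + 0.046888) = 0.955212
Percentage = 95.5


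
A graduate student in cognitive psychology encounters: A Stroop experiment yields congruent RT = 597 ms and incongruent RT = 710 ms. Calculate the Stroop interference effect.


Stroop effect = RT(incongruent) - RT(congruent)
= 710 - 597
= 113 ms


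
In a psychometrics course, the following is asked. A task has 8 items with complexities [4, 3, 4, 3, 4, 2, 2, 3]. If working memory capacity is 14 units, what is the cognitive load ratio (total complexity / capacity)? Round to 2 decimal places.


Total complexity = 4 + 3 + 4 + 3 + 4 + 2 + 2 + 3 = 25
Load = total / capacity = 25 / 14
= 1.79


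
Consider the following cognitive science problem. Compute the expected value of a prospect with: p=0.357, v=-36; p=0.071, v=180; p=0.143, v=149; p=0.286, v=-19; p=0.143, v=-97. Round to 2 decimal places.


EU = sum(p_i * v_i)
0.357 * -36 = -12.852
0.071 * 180 = 12.78
0.143 * 149 = 21.307
0.286 * -19 = -5.434
0.143 * -97 = -13.871
EU = -12.852 + 12.78 + 21.307 + -5.434 + -13.871
= 1.93


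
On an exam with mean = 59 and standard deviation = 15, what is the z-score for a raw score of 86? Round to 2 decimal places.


z = (X - mu) / sigma
= (86 - 59) / 15
= 27 / 15
= 1.80


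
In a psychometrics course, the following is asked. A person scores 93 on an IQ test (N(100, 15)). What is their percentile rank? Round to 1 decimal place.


z = (IQ - mean) / SD
z = (93 - 100) / 15 = -0.4667
Percentile = Phi(-0.4667) * 100
Phi(-0.4667) = 0.320357
= 32.0


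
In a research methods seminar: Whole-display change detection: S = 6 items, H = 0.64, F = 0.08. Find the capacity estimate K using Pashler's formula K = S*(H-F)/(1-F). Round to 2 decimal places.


K = S * (H - F) / (1 - F)
H - F = 0.56
1 - F = 0.92
K = 6 * 0.56 / 0.92
= 3.65


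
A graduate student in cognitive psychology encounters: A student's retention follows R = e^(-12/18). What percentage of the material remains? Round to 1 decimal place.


R = e^(-t/S)
-t/S = -12/18 = -0.666667
R = e^(-0.666667) = 0.513417
Percentage = 0.513417 * 100
= 51.3


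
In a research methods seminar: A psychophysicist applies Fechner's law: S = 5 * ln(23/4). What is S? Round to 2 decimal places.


S = 5 * ln(23/4)
I/I0 = 5.75
ln(5.75) = 1.7492
S = 5 * 1.7492
= 8.75


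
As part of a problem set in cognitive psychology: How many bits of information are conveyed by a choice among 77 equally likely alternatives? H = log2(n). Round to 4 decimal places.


H = log2(n)
H = log2(77)
= 6.2668


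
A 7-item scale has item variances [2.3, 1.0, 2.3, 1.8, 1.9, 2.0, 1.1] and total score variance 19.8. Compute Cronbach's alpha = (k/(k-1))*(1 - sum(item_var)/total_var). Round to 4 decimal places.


alpha = (k/(k-1)) * (1 - sum(s_i^2)/s_total^2)
sum(item variances) = 12.4
k/(k-1) = 7/6 = 1.166667
1 - 12.4/19.8 = 1 - 0.626263 = 0.373737
alpha = 1.166667 * 0.373737
= 0.4360


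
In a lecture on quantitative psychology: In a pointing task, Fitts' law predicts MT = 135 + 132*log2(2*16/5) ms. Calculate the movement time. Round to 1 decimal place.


MT = 135 + 132 * log2(2*16/5)
2D/W = 6.4
log2(6.4) = 2.6781
MT = 135 + 132 * 2.6781
= 488.5 ms


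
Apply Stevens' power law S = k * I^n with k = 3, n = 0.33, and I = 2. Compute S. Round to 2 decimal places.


S = 3 * 2^0.33
2^0.33 = 1.257
S = 3 * 1.257
= 3.77


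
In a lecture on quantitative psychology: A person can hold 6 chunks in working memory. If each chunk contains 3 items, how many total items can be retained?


Total items = chunks * items_per_chunk
= 6 * 3
= 18


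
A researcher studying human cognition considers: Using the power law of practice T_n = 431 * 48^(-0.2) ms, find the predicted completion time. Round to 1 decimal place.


T_n = 431 * 48^(-0.2)
48^(-0.2) = 0.461054
T_n = 431 * 0.461054
= 198.7 ms


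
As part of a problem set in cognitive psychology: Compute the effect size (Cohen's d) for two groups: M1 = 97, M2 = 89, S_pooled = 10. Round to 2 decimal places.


Cohen's d = (M1 - M2) / S_pooled
= (97 - 89) / 10
= 8 / 10
= 0.80


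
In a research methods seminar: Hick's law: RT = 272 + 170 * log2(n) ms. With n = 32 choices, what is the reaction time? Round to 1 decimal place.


RT = 272 + 170 * log2(32)
log2(32) = 5.0
RT = 272 + 170 * 5.0
= 272 + 850.0
= 1122.0 ms


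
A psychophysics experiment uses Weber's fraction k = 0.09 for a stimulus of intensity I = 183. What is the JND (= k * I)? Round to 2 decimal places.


JND = k * I
JND = 0.09 * 183
= 16.47


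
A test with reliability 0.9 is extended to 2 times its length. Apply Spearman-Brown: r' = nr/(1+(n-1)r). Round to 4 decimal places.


r_new = n*r / (1 + (n-1)*r)
Numerator = 2 * 0.9 = 1.8
Denominator = 1 + 1 * 0.9 = 1.9
r_new = 1.8 / 1.9
= 0.9474


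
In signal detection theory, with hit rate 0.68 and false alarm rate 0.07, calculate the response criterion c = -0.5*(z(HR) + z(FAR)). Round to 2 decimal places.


c = -0.5 * (z(HR) + z(FAR))
z(0.68) = 0.4677
z(0.07) = -1.4758
c = -0.5 * (0.4677 + -1.4758)
= -0.5 * -1.0081
= 0.50


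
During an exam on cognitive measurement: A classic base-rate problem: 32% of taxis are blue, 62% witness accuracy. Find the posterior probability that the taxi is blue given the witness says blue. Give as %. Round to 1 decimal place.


P(blue | says blue) = P(says blue | blue)*P(blue) / [P(says blue | blue)*P(blue) + P(says blue | not blue)*P(not blue)]
Numerator = 0.62 * 0.32 = 0.1984
False identification = 0.38 * 0.68 = 0.2584
P = 0.1984 / (0.1984 + 0.2584)
= 0.1984 / 0.4568
As percentage = 43.4


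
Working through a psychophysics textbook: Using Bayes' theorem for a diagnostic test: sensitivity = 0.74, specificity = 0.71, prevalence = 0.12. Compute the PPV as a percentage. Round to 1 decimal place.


PPV = (sens * prev) / (sens * prev + (1-spec) * (1-prev))
Numerator = 0.74 * 0.12 = 0.0888
P(positive and no disease) = (1 - spec) * (1 - prev) = (1 - 0.71) * (1 - 0.12) = 0.2552
Denominator = 0.0888 + 0.2552 = 0.344
PPV = 0.0888 / 0.344 = 0.25814
As percentage = 25.8


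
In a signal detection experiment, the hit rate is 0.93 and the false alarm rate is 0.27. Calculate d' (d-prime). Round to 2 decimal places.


d' = z(HR) - z(FAR)
z(0.93) = 1.4758
z(0.27) = -0.6128
d' = 1.4758 - -0.6128
= 2.09


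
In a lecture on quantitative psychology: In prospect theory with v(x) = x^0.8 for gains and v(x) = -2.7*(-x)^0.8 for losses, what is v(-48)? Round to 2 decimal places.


Since x = -48 < 0, use v(x) = -lambda*(-x)^alpha
(-x) = 48
48^0.8 = 22.1306
v(-48) = -2.7 * 22.1306
= -59.75


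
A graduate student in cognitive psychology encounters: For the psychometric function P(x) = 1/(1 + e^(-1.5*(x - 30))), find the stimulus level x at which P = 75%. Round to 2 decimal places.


At P = 0.75: 0.75 = 1/(1 + e^(-k*(x-x0)))
Solving: e^(-k*(x-x0)) = 1/3
x = x0 + ln(3)/k
ln(3) = 1.0986
x = 30 + 1.0986/1.5
= 30 + 0.7324
= 30.73


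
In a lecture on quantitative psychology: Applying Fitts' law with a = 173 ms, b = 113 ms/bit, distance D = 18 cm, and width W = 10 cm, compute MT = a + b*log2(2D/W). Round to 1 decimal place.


MT = 173 + 113 * log2(2*18/10)
2D/W = 3.6
log2(3.6) = 1.848
MT = 173 + 113 * 1.848
= 381.8 ms


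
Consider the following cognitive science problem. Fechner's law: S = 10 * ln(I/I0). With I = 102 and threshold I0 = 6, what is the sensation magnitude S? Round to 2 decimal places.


S = 10 * ln(102/6)
I/I0 = 17.0
ln(17.0) = 2.8332
S = 10 * 2.8332
= 28.33


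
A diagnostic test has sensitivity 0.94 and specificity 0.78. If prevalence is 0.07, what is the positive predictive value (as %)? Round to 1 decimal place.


PPV = (sens * prev) / (sens * prev + (1-spec) * (1-prev))
Numerator = 0.94 * 0.07 = 0.0658
P(positive and no disease) = (1 - spec) * (1 - prev) = (1 - 0.78) * (1 - 0.07) = 0.2046
Denominator = 0.0658 + 0.2046 = 0.2704
PPV = 0.0658 / 0.2704 = 0.243343
As percentage = 24.3


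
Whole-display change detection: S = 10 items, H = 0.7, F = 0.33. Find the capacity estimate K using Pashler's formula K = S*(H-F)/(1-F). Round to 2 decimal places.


K = S * (H - F) / (1 - F)
H - F = 0.37
1 - F = 0.67
K = 10 * 0.37 / 0.67
= 5.52


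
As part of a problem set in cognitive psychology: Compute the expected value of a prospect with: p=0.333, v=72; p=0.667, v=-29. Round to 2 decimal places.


EU = sum(p_i * v_i)
0.333 * 72 = 23.976
0.667 * -29 = -19.343
EU = 23.976 + -19.343
= 4.63


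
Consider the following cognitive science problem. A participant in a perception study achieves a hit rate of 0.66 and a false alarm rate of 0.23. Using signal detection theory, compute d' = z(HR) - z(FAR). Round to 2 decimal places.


d' = z(HR) - z(FAR)
z(0.66) = 0.4125
z(0.23) = -0.7388
d' = 0.4125 - -0.7388
= 1.15


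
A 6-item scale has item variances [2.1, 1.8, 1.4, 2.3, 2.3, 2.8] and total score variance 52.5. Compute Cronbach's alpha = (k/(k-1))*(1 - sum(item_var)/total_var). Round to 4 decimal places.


alpha = (k/(k-1)) * (1 - sum(s_i^2)/s_total^2)
sum(item variances) = 12.7
k/(k-1) = 6/5 = 1.2
1 - 12.7/52.5 = 1 - 0.241905 = 0.758095
alpha = 1.2 * 0.758095
= 0.9097


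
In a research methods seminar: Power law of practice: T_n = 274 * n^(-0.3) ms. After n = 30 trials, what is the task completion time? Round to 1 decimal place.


T_n = 274 * 30^(-0.3)
30^(-0.3) = 0.360465
T_n = 274 * 0.360465
= 98.8 ms


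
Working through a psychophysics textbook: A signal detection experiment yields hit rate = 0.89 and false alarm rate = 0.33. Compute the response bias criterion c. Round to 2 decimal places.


c = -0.5 * (z(HR) + z(FAR))
z(0.89) = 1.2265
z(0.33) = -0.4399
c = -0.5 * (1.2265 + -0.4399)
= -0.5 * 0.7866
= -0.39


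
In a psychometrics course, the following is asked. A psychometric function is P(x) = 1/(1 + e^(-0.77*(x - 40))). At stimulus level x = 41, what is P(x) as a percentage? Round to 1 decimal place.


P(x) = 1/(1 + e^(-0.77*(41 - 40)))
Exponent = -0.77 * 1 = -0.77
e^(-0.77) = 0.463013
P = 1/(1 + 0.463013) = 0.683521
Percentage = 68.4


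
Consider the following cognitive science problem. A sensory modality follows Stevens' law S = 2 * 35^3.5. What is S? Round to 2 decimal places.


S = 2 * 35^3.5
35^3.5 = 253651.9207
S = 2 * 253651.9207
= 507303.84


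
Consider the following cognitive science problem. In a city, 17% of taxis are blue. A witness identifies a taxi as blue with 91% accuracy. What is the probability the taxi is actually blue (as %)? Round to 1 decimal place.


P(blue | says blue) = P(says blue | blue)*P(blue) / [P(says blue | blue)*P(blue) + P(says blue | not blue)*P(not blue)]
Numerator = 0.91 * 0.17 = 0.1547
False identification = 0.09 * 0.83 = 0.0747
P = 0.1547 / (0.1547 + 0.0747)
= 0.1547 / 0.2294
As percentage = 67.4


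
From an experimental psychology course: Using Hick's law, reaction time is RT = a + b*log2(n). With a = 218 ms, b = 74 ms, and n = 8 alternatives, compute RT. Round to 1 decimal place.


RT = 218 + 74 * log2(8)
log2(8) = 3.0
RT = 218 + 74 * 3.0
= 218 + 222.0
= 440.0 ms


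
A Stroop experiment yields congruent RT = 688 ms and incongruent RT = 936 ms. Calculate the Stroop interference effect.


Stroop effect = RT(incongruent) - RT(congruent)
= 936 - 688
= 248 ms


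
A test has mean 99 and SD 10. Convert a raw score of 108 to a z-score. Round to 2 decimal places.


z = (X - mu) / sigma
= (108 - 99) / 10
= 9 / 10
= 0.90


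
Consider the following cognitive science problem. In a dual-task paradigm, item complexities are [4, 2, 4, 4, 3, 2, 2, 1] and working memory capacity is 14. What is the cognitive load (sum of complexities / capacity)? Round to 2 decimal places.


Total complexity = 4 + 2 + 4 + 4 + 3 + 2 + 2 + 1 = 22
Load = total / capacity = 22 / 14
= 1.57


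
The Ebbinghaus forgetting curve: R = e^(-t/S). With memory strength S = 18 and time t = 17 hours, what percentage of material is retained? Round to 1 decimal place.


R = e^(-t/S)
-t/S = -17/18 = -0.944444
R = e^(-0.944444) = 0.388896
Percentage = 0.388896 * 100
= 38.9


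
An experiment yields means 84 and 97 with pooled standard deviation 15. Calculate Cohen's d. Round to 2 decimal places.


Cohen's d = (M1 - M2) / S_pooled
= (84 - 97) / 15
= -13 / 15
= -0.87


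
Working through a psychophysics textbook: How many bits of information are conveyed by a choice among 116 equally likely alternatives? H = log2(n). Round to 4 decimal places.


H = log2(n)
H = log2(116)
= 6.8580


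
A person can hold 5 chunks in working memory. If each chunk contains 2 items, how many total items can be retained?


Total items = chunks * items_per_chunk
= 5 * 2
= 10


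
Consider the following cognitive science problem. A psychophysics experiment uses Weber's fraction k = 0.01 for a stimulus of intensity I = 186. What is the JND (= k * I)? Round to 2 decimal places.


JND = k * I
JND = 0.01 * 186
= 1.86


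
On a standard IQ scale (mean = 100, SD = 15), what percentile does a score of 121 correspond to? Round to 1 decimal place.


z = (IQ - mean) / SD
z = (121 - 100) / 15 = 1.4
Percentile = Phi(1.4) * 100
Phi(1.4) = 0.919243
= 91.9


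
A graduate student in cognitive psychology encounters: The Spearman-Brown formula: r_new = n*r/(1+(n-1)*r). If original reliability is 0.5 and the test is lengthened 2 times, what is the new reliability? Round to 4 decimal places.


r_new = n*r / (1 + (n-1)*r)
Numerator = 2 * 0.5 = 1.0
Denominator = 1 + 1 * 0.5 = 1.5
r_new = 1.0 / 1.5
= 0.6667


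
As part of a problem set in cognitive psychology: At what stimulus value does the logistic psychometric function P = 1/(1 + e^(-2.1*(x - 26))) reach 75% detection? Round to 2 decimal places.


At P = 0.75: 0.75 = 1/(1 + e^(-k*(x-x0)))
Solving: e^(-k*(x-x0)) = 1/3
x = x0 + ln(3)/k
ln(3) = 1.0986
x = 26 + 1.0986/2.1
= 26 + 0.5231
= 26.52


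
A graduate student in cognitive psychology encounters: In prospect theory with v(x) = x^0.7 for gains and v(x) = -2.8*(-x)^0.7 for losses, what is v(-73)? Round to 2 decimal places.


Since x = -73 < 0, use v(x) = -lambda*(-x)^alpha
(-x) = 73
73^0.7 = 20.1524
v(-73) = -2.8 * 20.1524
= -56.43


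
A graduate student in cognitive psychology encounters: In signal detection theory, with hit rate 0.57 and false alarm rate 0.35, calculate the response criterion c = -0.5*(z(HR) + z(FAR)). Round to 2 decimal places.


c = -0.5 * (z(HR) + z(FAR))
z(0.57) = 0.1764
z(0.35) = -0.3853
c = -0.5 * (0.1764 + -0.3853)
= -0.5 * -0.2089
= 0.10


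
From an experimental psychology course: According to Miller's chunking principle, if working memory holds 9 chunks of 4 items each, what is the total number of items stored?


Total items = chunks * items_per_chunk
= 9 * 4
= 36


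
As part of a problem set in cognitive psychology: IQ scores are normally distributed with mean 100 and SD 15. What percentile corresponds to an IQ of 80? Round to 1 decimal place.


z = (IQ - mean) / SD
z = (80 - 100) / 15 = -1.3333
Percentile = Phi(-1.3333) * 100
Phi(-1.3333) = 0.091217
= 9.1


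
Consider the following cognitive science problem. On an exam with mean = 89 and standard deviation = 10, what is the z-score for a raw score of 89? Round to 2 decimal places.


z = (X - mu) / sigma
= (89 - 89) / 10
= 0 / 10
= 0.00


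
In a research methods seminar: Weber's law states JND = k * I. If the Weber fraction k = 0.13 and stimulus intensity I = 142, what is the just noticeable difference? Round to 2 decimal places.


JND = k * I
JND = 0.13 * 142
= 18.46


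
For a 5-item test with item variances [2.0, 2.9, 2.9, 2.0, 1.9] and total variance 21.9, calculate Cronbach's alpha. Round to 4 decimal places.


alpha = (k/(k-1)) * (1 - sum(s_i^2)/s_total^2)
sum(item variances) = 11.7
k/(k-1) = 5/4 = 1.25
1 - 11.7/21.9 = 1 - 0.534247 = 0.465753
alpha = 1.25 * 0.465753
= 0.5822


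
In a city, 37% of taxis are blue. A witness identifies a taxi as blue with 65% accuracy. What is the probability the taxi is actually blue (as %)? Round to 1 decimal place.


P(blue | says blue) = P(says blue | blue)*P(blue) / [P(says blue | blue)*P(blue) + P(says blue | not blue)*P(not blue)]
Numerator = 0.65 * 0.37 = 0.2405
False identification = 0.35 * 0.63 = 0.2205
P = 0.2405 / (0.2405 + 0.2205)
= 0.2405 / 0.461
As percentage = 52.2


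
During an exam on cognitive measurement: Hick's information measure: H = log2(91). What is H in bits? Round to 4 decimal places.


H = log2(n)
H = log2(91)
= 6.5078


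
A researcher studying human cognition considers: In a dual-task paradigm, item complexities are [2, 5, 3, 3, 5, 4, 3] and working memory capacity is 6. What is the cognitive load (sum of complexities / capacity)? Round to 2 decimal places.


Total complexity = 2 + 5 + 3 + 3 + 5 + 4 + 3 = 25
Load = total / capacity = 25 / 6
= 4.17


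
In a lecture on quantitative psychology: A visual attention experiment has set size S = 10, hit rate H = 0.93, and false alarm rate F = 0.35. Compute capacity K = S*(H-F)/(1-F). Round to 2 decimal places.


K = S * (H - F) / (1 - F)
H - F = 0.58
1 - F = 0.65
K = 10 * 0.58 / 0.65
= 8.92


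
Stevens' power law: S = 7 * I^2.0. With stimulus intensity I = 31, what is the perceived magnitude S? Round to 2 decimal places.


S = 7 * 31^2.0
31^2.0 = 961.0
S = 7 * 961.0
= 6727.00


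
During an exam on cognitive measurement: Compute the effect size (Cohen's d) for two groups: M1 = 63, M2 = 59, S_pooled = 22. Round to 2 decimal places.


Cohen's d = (M1 - M2) / S_pooled
= (63 - 59) / 22
= 4 / 22
= 0.18


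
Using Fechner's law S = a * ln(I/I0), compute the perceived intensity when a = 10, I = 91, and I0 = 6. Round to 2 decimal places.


S = 10 * ln(91/6)
I/I0 = 15.166667
ln(15.166667) = 2.7191
S = 10 * 2.7191
= 27.19


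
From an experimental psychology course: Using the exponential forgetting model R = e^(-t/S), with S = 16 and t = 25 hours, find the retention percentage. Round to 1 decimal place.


R = e^(-t/S)
-t/S = -25/16 = -1.5625
R = e^(-1.5625) = 0.209611
Percentage = 0.209611 * 100
= 21.0


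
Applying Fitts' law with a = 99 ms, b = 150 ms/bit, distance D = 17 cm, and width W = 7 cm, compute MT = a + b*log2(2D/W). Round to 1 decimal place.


MT = 99 + 150 * log2(2*17/7)
2D/W = 4.857143
log2(4.857143) = 2.2801
MT = 99 + 150 * 2.2801
= 441.0 ms


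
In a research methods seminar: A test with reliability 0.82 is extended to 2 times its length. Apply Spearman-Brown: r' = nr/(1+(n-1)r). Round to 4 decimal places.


r_new = n*r / (1 + (n-1)*r)
Numerator = 2 * 0.82 = 1.64
Denominator = 1 + 1 * 0.82 = 1.82
r_new = 1.64 / 1.82
= 0.9011


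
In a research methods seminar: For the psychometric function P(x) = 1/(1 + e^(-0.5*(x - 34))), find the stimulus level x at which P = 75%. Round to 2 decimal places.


At P = 0.75: 0.75 = 1/(1 + e^(-k*(x-x0)))
Solving: e^(-k*(x-x0)) = 1/3
x = x0 + ln(3)/k
ln(3) = 1.0986
x = 34 + 1.0986/0.5
= 34 + 2.1972
= 36.20


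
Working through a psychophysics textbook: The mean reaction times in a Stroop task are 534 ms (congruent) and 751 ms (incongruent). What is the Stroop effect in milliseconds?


Stroop effect = RT(incongruent) - RT(congruent)
= 751 - 534
= 217 ms


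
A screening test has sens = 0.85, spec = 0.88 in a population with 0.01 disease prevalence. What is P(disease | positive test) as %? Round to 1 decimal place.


PPV = (sens * prev) / (sens * prev + (1-spec) * (1-prev))
Numerator = 0.85 * 0.01 = 0.0085
P(positive and no disease) = (1 - spec) * (1 - prev) = (1 - 0.88) * (1 - 0.01) = 0.1188
Denominator = 0.0085 + 0.1188 = 0.1273
PPV = 0.0085 / 0.1273 = 0.066771
As percentage = 6.7


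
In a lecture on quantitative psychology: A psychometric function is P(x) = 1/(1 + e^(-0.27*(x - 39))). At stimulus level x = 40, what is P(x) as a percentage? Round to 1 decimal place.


P(x) = 1/(1 + e^(-0.27*(40 - 39)))
Exponent = -0.27 * 1 = -0.27
e^(-0.27) = 0.763379
P = 1/(1 + 0.763379) = 0.567093
Percentage = 56.7


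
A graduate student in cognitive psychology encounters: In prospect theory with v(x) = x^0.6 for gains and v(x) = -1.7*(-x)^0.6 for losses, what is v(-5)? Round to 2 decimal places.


Since x = -5 < 0, use v(x) = -lambda*(-x)^alpha
(-x) = 5
5^0.6 = 2.6265
v(-5) = -1.7 * 2.6265
= -4.47


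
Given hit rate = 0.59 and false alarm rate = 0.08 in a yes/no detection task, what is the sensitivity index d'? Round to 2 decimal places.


d' = z(HR) - z(FAR)
z(0.59) = 0.2275
z(0.08) = -1.4051
d' = 0.2275 - -1.4051
= 1.63


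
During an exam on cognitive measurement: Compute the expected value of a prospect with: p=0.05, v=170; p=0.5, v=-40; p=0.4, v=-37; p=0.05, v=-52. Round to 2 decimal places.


EU = sum(p_i * v_i)
0.05 * 170 = 8.5
0.5 * -40 = -20.0
0.4 * -37 = -14.8
0.05 * -52 = -2.6
EU = 8.5 + -20.0 + -14.8 + -2.6
= -28.90


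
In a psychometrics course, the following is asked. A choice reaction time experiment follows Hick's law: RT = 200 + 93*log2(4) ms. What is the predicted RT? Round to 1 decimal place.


RT = 200 + 93 * log2(4)
log2(4) = 2.0
RT = 200 + 93 * 2.0
= 200 + 186.0
= 386.0 ms


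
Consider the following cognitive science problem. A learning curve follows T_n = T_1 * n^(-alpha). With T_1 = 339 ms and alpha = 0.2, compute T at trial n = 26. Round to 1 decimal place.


T_n = 339 * 26^(-0.2)
26^(-0.2) = 0.521201
T_n = 339 * 0.521201
= 176.7 ms


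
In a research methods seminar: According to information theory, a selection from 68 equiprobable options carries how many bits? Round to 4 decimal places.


H = log2(n)
H = log2(68)
= 6.0875


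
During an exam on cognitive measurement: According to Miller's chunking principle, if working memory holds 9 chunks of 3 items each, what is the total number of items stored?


Total items = chunks * items_per_chunk
= 9 * 3
= 27


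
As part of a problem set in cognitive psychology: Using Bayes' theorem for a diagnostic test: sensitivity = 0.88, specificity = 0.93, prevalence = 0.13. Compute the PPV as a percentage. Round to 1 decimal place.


PPV = (sens * prev) / (sens * prev + (1-spec) * (1-prev))
Numerator = 0.88 * 0.13 = 0.1144
P(positive and no disease) = (1 - spec) * (1 - prev) = (1 - 0.93) * (1 - 0.13) = 0.0609
Denominator = 0.1144 + 0.0609 = 0.1753
PPV = 0.1144 / 0.1753 = 0.652596
As percentage = 65.3


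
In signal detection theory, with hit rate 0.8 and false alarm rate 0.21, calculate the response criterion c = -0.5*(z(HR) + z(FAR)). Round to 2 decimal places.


c = -0.5 * (z(HR) + z(FAR))
z(0.8) = 0.8416
z(0.21) = -0.8064
c = -0.5 * (0.8416 + -0.8064)
= -0.5 * 0.0352
= -0.02


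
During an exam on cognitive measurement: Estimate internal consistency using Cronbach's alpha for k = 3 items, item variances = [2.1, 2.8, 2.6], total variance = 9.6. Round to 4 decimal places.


alpha = (k/(k-1)) * (1 - sum(s_i^2)/s_total^2)
sum(item variances) = 7.5
k/(k-1) = 3/2 = 1.5
1 - 7.5/9.6 = 1 - 0.78125 = 0.21875
alpha = 1.5 * 0.21875
= 0.3281


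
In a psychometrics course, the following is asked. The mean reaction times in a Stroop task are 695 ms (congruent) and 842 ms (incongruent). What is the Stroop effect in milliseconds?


Stroop effect = RT(incongruent) - RT(congruent)
= 842 - 695
= 147 ms


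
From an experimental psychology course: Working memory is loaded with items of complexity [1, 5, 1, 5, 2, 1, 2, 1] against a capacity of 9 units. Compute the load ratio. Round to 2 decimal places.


Total complexity = 1 + 5 + 1 + 5 + 2 + 1 + 2 + 1 = 18
Load = total / capacity = 18 / 9
= 2.00


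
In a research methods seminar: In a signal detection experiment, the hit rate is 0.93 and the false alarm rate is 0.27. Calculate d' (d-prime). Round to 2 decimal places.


d' = z(HR) - z(FAR)
z(0.93) = 1.4758
z(0.27) = -0.6128
d' = 1.4758 - -0.6128
= 2.09


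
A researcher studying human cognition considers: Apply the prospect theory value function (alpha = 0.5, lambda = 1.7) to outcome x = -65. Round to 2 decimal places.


Since x = -65 < 0, use v(x) = -lambda*(-x)^alpha
(-x) = 65
65^0.5 = 8.0623
v(-65) = -1.7 * 8.0623
= -13.71


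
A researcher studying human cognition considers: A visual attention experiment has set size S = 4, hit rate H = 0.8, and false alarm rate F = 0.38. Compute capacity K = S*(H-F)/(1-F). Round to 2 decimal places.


K = S * (H - F) / (1 - F)
H - F = 0.42
1 - F = 0.62
K = 4 * 0.42 / 0.62
= 2.71


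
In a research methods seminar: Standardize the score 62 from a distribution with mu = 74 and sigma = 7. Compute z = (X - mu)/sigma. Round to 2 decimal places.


z = (X - mu) / sigma
= (62 - 74) / 7
= -12 / 7
= -1.71


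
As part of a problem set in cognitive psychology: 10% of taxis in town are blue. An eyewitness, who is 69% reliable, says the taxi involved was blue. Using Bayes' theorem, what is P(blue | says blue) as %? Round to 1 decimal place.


P(blue | says blue) = P(says blue | blue)*P(blue) / [P(says blue | blue)*P(blue) + P(says blue | not blue)*P(not blue)]
Numerator = 0.69 * 0.1 = 0.069
False identification = 0.31 * 0.9 = 0.279
P = 0.069 / (0.069 + 0.279)
= 0.069 / 0.348
As percentage = 19.8
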